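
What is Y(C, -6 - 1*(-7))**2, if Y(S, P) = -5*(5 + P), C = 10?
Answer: 900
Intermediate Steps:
Y(S, P) = -25 - 5*P
Y(C, -6 - 1*(-7))**2 = (-25 - 5*(-6 - 1*(-7)))**2 = (-25 - 5*(-6 + 7))**2 = (-25 - 5*1)**2 = (-25 - 5)**2 = (-30)**2 = 900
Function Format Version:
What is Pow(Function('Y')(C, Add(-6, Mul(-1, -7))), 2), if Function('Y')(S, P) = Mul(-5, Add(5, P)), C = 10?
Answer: 900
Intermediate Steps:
Function('Y')(S, P) = Add(-25, Mul(-5, P))
Pow(Function('Y')(C, Add(-6, Mul(-1, -7))), 2) = Pow(Add(-25, Mul(-5, Add(-6, Mul(-1, -7)))), 2) = Pow(Add(-25, Mul(-5, Add(-6, 7))), 2) = Pow(Add(-25, Mul(-5, 1)), 2) = Pow(Add(-25, -5), 2) = Pow(-30, 2) = 900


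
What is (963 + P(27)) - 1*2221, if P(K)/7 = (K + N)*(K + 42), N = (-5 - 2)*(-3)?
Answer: 21926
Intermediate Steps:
N = 21 (N = -7*(-3) = 21)
P(K) = 7*(21 + K)*(42 + K) (P(K) = 7*((K + 21)*(K + 42)) = 7*((21 + K)*(42 + K)) = 7*(21 + K)*(42 + K))
(963 + P(27)) - 1*2221 = (963 + (6174 + 7*27² + 441*27)) - 1*2221 = (963 + (6174 + 7*729 + 11907)) - 2221 = (963 + (6174 + 5103 + 11907)) - 2221 = (963 + 23184) - 2221 = 24147 - 2221 = 21926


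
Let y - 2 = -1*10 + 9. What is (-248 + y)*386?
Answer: -95342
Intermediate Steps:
y = 1 (y = 2 + (-1*10 + 9) = 2 + (-10 + 9) = 2 - 1 = 1)
(-248 + y)*386 = (-248 + 1)*386 = -247*386 = -95342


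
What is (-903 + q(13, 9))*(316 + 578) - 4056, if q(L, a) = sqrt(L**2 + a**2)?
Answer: -811338 + 4470*sqrt(10) ≈ -7.9720e+5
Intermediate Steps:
(-903 + q(13, 9))*(316 + 578) - 4056 = (-903 + sqrt(13**2 + 9**2))*(316 + 578) - 4056 = (-903 + sqrt(169 + 81))*894 - 4056 = (-903 + sqrt(250))*894 - 4056 = (-903 + 5*sqrt(10))*894 - 4056 = (-807282 + 4470*sqrt(10)) - 4056 = -811338 + 4470*sqrt(10)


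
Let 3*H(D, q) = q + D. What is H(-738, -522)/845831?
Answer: -60/120833 ≈ -0.00049655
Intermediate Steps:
H(D, q) = D/3 + q/3 (H(D, q) = (q + D)/3 = (D + q)/3 = D/3 + q/3)
H(-738, -522)/845831 = ((⅓)*(-738) + (⅓)*(-522))/845831 = (-246 - 174)*(1/845831) = -420*1/845831 = -60/120833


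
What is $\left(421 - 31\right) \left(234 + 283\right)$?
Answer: $201630$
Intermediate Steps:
$\left(421 - 31\right) \left(234 + 283\right) = 390 \cdot 517 = 201630$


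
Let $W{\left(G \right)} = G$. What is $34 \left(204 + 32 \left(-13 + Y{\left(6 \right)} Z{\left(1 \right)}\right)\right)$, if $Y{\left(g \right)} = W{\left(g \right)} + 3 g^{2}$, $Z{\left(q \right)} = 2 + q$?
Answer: $364888$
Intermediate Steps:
$Y{\left(g \right)} = g + 3 g^{2}$
$34 \left(204 + 32 \left(-13 + Y{\left(6 \right)} Z{\left(1 \right)}\right)\right) = 34 \left(204 + 32 \left(-13 + 6 \left(1 + 3 \cdot 6\right) \left(2 + 1\right)\right)\right) = 34 \left(204 + 32 \left(-13 + 6 \left(1 + 18\right) 3\right)\right) = 34 \left(204 + 32 \left(-13 + 6 \cdot 19 \cdot 3\right)\right) = 34 \left(204 + 32 \left(-13 + 114 \cdot 3\right)\right) = 34 \left(204 + 32 \left(-13 + 342\right)\right) = 34 \left(204 + 32 \cdot 329\right) = 34 \left(204 + 10528\right) = 34 \cdot 10732 = 364888$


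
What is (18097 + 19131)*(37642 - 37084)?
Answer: 20773224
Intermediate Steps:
(18097 + 19131)*(37642 - 37084) = 37228*558 = 20773224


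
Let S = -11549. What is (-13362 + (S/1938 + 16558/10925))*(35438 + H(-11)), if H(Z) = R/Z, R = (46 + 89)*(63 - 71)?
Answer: -171246624589123/360525 ≈ -4.7499e+8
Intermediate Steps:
R = -1080 (R = 135*(-8) = -1080)
H(Z) = -1080/Z
(-13362 + (S/1938 + 16558/10925))*(35438 + H(-11)) = (-13362 + (-11549/1938 + 16558/10925))*(35438 - 1080/(-11)) = (-13362 + (-11549*1/1938 + 16558*(1/10925)))*(35438 - 1080*(-1/11)) = (-13362 + (-11549/1938 + 16558/10925))*(35438 + 1080/11) = (-13362 - 4951759/1114350)*(390898/11) = -14894896459/1114350*390898/11 = -171246624589123/360525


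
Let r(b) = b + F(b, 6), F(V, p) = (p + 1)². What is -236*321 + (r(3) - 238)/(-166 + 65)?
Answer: -7651170/101 ≈ -75754.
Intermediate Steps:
F(V, p) = (1 + p)²
r(b) = 49 + b (r(b) = b + (1 + 6)² = b + 7² = b + 49 = 49 + b)
-236*321 + (r(3) - 238)/(-166 + 65) = -236*321 + ((49 + 3) - 238)/(-166 + 65) = -75756 + (52 - 238)/(-101) = -75756 - 186*(-1/101) = -75756 + 186/101 = -7651170/101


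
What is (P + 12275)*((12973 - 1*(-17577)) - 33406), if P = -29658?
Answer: 49645848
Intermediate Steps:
(P + 12275)*((12973 - 1*(-17577)) - 33406) = (-29658 + 12275)*((12973 - 1*(-17577)) - 33406) = -17383*((12973 + 17577) - 33406) = -17383*(30550 - 33406) = -17383*(-2856) = 49645848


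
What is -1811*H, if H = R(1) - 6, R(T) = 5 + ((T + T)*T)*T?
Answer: -1811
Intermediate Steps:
R(T) = 5 + 2*T**3 (R(T) = 5 + ((2*T)*T)*T = 5 + (2*T**2)*T = 5 + 2*T**3)
H = 1 (H = (5 + 2*1**3) - 6 = (5 + 2*1) - 6 = (5 + 2) - 6 = 7 - 6 = 1)
-1811*H = -1811*1 = -1811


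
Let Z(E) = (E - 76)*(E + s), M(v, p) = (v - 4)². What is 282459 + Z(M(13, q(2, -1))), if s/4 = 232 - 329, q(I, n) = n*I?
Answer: 280924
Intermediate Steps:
q(I, n) = I*n
s = -388 (s = 4*(232 - 329) = 4*(-97) = -388)
M(v, p) = (-4 + v)²
Z(E) = (-388 + E)*(-76 + E) (Z(E) = (E - 76)*(E - 388) = (-76 + E)*(-388 + E) = (-388 + E)*(-76 + E))
282459 + Z(M(13, q(2, -1))) = 282459 + (29488 + ((-4 + 13)²)² - 464*(-4 + 13)²) = 282459 + (29488 + (9²)² - 464*9²) = 282459 + (29488 + 81² - 464*81) = 282459 + (29488 + 6561 - 37584) = 282459 - 1535 = 280924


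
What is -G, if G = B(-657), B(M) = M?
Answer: 657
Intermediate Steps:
G = -657
-G = -1*(-657) = 657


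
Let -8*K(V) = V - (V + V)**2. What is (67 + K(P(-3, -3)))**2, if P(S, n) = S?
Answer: 330625/64 ≈ 5166.0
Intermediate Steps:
K(V) = V**2/2 - V/8 (K(V) = -(V - (V + V)**2)/8 = -(V - (2*V)**2)/8 = -(V - 4*V**2)/8 = V**2/2 - V/8)
(67 + K(P(-3, -3)))**2 = (67 + (1/8)*(-3)*(-1 + 4*(-3)))**2 = (67 + (1/8)*(-3)*(-1 - 12))**2 = (67 + (1/8)*(-3)*(-13))**2 = (67 + 39/8)**2 = (575/8)**2 = 330625/64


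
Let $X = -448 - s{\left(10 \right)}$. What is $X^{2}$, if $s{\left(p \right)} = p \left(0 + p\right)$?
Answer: $300304$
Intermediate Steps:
$s{\left(p \right)} = p^{2}$ ($s{\left(p \right)} = p p = p^{2}$)
$X = -548$ ($X = -448 - 10^{2} = -448 - 100 = -548$)
$X^{2} = \left(-548\right)^{2} = 300304$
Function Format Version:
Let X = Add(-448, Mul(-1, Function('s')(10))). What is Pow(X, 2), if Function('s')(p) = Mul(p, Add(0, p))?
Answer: 300304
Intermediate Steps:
Function('s')(p) = Pow(p, 2) (Function('s')(p) = Mul(p, p) = Pow(p, 2))
X = -548 (X = Add(-448, Mul(-1, Pow(10, 2))) = Add(-448, Mul(-1, 100)) = Add(-448, -100) = -548)
Pow(X, 2) = Pow(-548, 2) = 300304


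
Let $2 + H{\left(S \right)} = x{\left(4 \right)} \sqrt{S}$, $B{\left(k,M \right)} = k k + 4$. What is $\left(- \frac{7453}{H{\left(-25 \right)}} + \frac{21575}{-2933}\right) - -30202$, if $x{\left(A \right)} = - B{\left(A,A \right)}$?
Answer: $\frac{443003436431}{14670866} - \frac{186325 i}{2501} \approx 30196.0 - 74.5 i$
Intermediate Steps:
$B{\left(k,M \right)} = 4 + k^{2}$ ($B{\left(k,M \right)} = k^{2} + 4 = 4 + k^{2}$)
$x{\left(A \right)} = -4 - A^{2}$ ($x{\left(A \right)} = - (4 + A^{2}) = -4 - A^{2}$)
$H{\left(S \right)} = -2 - 20 \sqrt{S}$ ($H{\left(S \right)} = -2 + \left(-4 - 4^{2}\right) \sqrt{S} = -2 + \left(-4 - 16\right) \sqrt{S} = -2 - 20 \sqrt{S}$)
$\left(- \frac{7453}{H{\left(-25 \right)}} + \frac{21575}{-2933}\right) - -30202 = \left(- \frac{7453}{-2 - 20 \sqrt{-25}} + \frac{21575}{-2933}\right) - -30202 = \left(- \frac{7453}{-2 - 20 \cdot 5 i} + 21575 \left(- \frac{1}{2933}\right)\right) + 30202 = \left(- \frac{7453}{-2 - 100 i} - \frac{21575}{2933}\right) + 30202 = \left(- 7453 \frac{-2 + 100 i}{10004} - \frac{21575}{2933}\right) + 30202 = \left(- \frac{7453 \left(-2 + 100 i\right)}{10004} - \frac{21575}{2933}\right) + 30202 = \left(- \frac{21575}{2933} - \frac{7453 \left(-2 + 100 i\right)}{10004}\right) + 30202 = \frac{88560891}{2933} - \frac{7453 \left(-2 + 100 i\right)}{10004}$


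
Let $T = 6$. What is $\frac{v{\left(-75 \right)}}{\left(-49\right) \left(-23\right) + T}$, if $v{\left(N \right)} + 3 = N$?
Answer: $- \frac{78}{1133} \approx -0.068844$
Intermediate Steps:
$v{\left(N \right)} = -3 + N$
$\frac{v{\left(-75 \right)}}{\left(-49\right) \left(-23\right) + T} = \frac{-3 - 75}{\left(-49\right) \left(-23\right) + 6} = - \frac{78}{1127 + 6} = - \frac{78}{1133}$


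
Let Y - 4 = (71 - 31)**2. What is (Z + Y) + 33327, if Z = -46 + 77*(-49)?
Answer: 31112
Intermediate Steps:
Z = -3819 (Z = -46 - 3773 = -3819)
Y = 1604 (Y = 4 + (71 - 31)**2 = 4 + 40**2 = 4 + 1600 = 1604)
(Z + Y) + 33327 = (-3819 + 1604) + 33327 = -2215 + 33327 = 31112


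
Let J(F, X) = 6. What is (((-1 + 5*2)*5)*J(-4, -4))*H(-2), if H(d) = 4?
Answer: 1080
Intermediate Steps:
(((-1 + 5*2)*5)*J(-4, -4))*H(-2) = (((-1 + 5*2)*5)*6)*4 = (((-1 + 10)*5)*6)*4 = ((9*5)*6)*4 = (45*6)*4 = 270*4 = 1080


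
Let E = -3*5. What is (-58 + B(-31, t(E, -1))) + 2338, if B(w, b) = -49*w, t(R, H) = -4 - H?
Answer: 3799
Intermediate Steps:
E = -15
(-58 + B(-31, t(E, -1))) + 2338 = (-58 - 49*(-31)) + 2338 = (-58 + 1519) + 2338 = 1461 + 2338 = 3799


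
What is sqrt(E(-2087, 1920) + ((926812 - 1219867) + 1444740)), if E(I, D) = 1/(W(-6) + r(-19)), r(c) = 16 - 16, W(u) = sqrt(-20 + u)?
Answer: sqrt(778539060 - 26*I*sqrt(26))/26 ≈ 1073.2 - 9.1373e-5*I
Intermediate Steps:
r(c) = 0
E(I, D) = -I*sqrt(26)/26 (E(I, D) = 1/(sqrt(-20 - 6) + 0) = 1/(sqrt(-26) + 0) = 1/(I*sqrt(26) + 0) = 1/(I*sqrt(26)) = -I*sqrt(26)/26)
sqrt(E(-2087, 1920) + ((926812 - 1219867) + 1444740)) = sqrt(-I*sqrt(26)/26 + ((926812 - 1219867) + 1444740)) = sqrt(-I*sqrt(26)/26 + (-293055 + 1444740)) = sqrt(-I*sqrt(26)/26 + 1151685) = sqrt(1151685 - I*sqrt(26)/26)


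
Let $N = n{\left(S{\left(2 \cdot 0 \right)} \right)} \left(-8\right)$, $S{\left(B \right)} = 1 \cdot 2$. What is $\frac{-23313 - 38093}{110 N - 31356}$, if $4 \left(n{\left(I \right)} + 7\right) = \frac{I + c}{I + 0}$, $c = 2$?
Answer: $\frac{30703}{12818} \approx 2.3953$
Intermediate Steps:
$S{\left(B \right)} = 2$
$n{\left(I \right)} = -7 + \frac{2 + I}{4 I}$ ($n{\left(I \right)} = -7 + \frac{\left(I + 2\right) \frac{1}{I + 0}}{4} = -7 + \frac{\left(2 + I\right) \frac{1}{I}}{4} = -7 + \frac{\frac{1}{I} \left(2 + I\right)}{4} = -7 + \frac{2 + I}{4 I}$)
$N = 52$ ($N = \frac{2 - 54}{4 \cdot 2} \left(-8\right) = \frac{1}{4} \cdot \frac{1}{2} \left(2 - 54\right) \left(-8\right) = \frac{1}{4} \cdot \frac{1}{2} \left(-52\right) \left(-8\right) = \left(- \frac{13}{2}\right) \left(-8\right) = 52$)
$\frac{-23313 - 38093}{110 N - 31356} = \frac{-23313 - 38093}{110 \cdot 52 - 31356} = - \frac{61406}{5720 - 31356} = - \frac{61406}{-25636} = \left(-61406\right) \left(- \frac{1}{25636}\right) = \frac{30703}{12818}$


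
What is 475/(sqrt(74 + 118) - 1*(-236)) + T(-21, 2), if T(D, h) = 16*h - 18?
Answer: 222289/13876 - 475*sqrt(3)/6938 ≈ 15.901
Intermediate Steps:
T(D, h) = -18 + 16*h
475/(sqrt(74 + 118) - 1*(-236)) + T(-21, 2) = 475/(sqrt(74 + 118) - 1*(-236)) + (-18 + 16*2) = 475/(sqrt(192) + 236) + (-18 + 32) = 475/(8*sqrt(3) + 236) + 14 = 475/(236 + 8*sqrt(3)) + 14 = 14 + 475/(236 + 8*sqrt(3))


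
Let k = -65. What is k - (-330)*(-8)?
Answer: -2705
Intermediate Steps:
k - (-330)*(-8) = -65 - (-330)*(-8) = -65 - 55*48 = -65 - 2640 = -2705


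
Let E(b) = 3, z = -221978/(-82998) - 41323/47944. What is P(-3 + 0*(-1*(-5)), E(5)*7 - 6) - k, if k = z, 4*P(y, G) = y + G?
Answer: 2362490729/1989628056 ≈ 1.1874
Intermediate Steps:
z = 3606393439/1989628056 (z = -221978*(-1/82998) - 41323*1/47944 = 110989/41499 - 41323/47944 = 3606393439/1989628056 ≈ 1.8126)
P(y, G) = G/4 + y/4 (P(y, G) = (y + G)/4 = (G + y)/4 = G/4 + y/4)
k = 3606393439/1989628056 ≈ 1.8126
P(-3 + 0*(-1*(-5)), E(5)*7 - 6) - k = ((3*7 - 6)/4 + (-3 + 0*(-1*(-5)))/4) - 1*3606393439/1989628056 = ((21 - 6)/4 + (-3 + 0*5)/4) - 3606393439/1989628056 = ((¼)*15 + (-3 + 0)/4) - 3606393439/1989628056 = (15/4 + (¼)*(-3)) - 3606393439/1989628056 = (15/4 - ¾) - 3606393439/1989628056 = 3 - 3606393439/1989628056 = 2362490729/1989628056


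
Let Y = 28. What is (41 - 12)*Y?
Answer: 812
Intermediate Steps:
(41 - 12)*Y = (41 - 12)*28 = 29*28 = 812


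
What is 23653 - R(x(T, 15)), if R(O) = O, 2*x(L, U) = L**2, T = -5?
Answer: 47281/2 ≈ 23641.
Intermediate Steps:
x(L, U) = L**2/2
23653 - R(x(T, 15)) = 23653 - (-5)**2/2 = 23653 - 25/2 = 47281/2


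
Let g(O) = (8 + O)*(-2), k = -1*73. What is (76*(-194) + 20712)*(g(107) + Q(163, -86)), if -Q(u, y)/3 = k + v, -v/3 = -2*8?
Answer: -925040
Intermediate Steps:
v = 48 (v = -(-6)*8 = -3*(-16) = 48)
k = -73
g(O) = -16 - 2*O
Q(u, y) = 75 (Q(u, y) = -3*(-73 + 48) = -3*(-25) = 75)
(76*(-194) + 20712)*(g(107) + Q(163, -86)) = (76*(-194) + 20712)*((-16 - 2*107) + 75) = (-14744 + 20712)*((-16 - 214) + 75) = 5968*(-230 + 75) = 5968*(-155) = -925040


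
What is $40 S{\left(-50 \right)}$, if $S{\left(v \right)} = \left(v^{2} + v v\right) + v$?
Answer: $198000$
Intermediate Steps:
$S{\left(v \right)} = v + 2 v^{2}$ ($S{\left(v \right)} = \left(v^{2} + v^{2}\right) + v = 2 v^{2} + v = v + 2 v^{2}$)
$40 S{\left(-50 \right)} = 40 \left(- 50 \left(1 + 2 \left(-50\right)\right)\right) = 40 \left(- 50 \left(1 - 100\right)\right) = 40 \left(\left(-50\right) \left(-99\right)\right) = 40 \cdot 4950 = 198000$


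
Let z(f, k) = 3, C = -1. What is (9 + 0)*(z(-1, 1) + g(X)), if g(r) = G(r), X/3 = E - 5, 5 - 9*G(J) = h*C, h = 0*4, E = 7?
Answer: 32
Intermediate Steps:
h = 0
G(J) = 5/9 (G(J) = 5/9 - 0*(-1) = 5/9 - 1/9*0 = 5/9 + 0 = 5/9)
X = 6 (X = 3*(7 - 5) = 3*2 = 6)
g(r) = 5/9
(9 + 0)*(z(-1, 1) + g(X)) = (9 + 0)*(3 + 5/9) = 9*(32/9) = 32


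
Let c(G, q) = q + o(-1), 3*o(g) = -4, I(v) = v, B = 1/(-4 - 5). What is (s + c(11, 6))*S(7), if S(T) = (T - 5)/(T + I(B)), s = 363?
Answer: 3309/31 ≈ 106.74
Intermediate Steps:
B = -1/9 (B = 1/(-9) = -1/9 ≈ -0.11111)
o(g) = -4/3 (o(g) = (1/3)*(-4) = -4/3)
c(G, q) = -4/3 + q (c(G, q) = q - 4/3 = -4/3 + q)
S(T) = (-5 + T)/(-1/9 + T) (S(T) = (T - 5)/(T - 1/9) = (-5 + T)/(-1/9 + T))
(s + c(11, 6))*S(7) = (363 + (-4/3 + 6))*(9*(-5 + 7)/(-1 + 9*7)) = (363 + 14/3)*(9*2/(-1 + 63)) = 1103*(9*2/62)/3 = 1103*(9*(1/62)*2)/3 = (1103/3)*(9/31) = 3309/31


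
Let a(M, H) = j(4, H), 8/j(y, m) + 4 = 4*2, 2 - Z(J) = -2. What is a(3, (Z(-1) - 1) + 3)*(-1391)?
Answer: -2782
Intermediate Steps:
Z(J) = 4 (Z(J) = 2 - 1*(-2) = 2 + 2 = 4)
j(y, m) = 2 (j(y, m) = 8/(-4 + 4*2) = 8/(-4 + 8) = 8/4 = 8*(¼) = 2)
a(M, H) = 2
a(3, (Z(-1) - 1) + 3)*(-1391) = 2*(-1391) = -2782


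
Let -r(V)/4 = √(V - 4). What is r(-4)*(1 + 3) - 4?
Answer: -4 - 32*I*√2 ≈ -4.0 - 45.255*I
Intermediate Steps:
r(V) = -4*√(-4 + V) (r(V) = -4*√(V - 4) = -4*√(-4 + V))
r(-4)*(1 + 3) - 4 = (-4*√(-4 - 4))*(1 + 3) - 4 = -8*I*√2*4 - 4 = -32*I*√2 - 4 = -4 - 32*I*√2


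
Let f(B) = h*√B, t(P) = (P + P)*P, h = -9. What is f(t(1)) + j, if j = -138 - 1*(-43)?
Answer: -95 - 9*√2 ≈ -107.73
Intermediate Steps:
t(P) = 2*P² (t(P) = (2*P)*P = 2*P²)
f(B) = -9*√B
j = -95 (j = -138 + 43 = -95)
f(t(1)) + j = -9*√2 - 95 = -95 - 9*√2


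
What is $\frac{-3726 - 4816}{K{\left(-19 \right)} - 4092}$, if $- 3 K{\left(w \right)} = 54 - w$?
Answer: $\frac{25626}{12349} \approx 2.0751$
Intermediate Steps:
$K{\left(w \right)} = -18 + \frac{w}{3}$ ($K{\left(w \right)} = - \frac{54 - w}{3} = -18 + \frac{w}{3}$)
$\frac{-3726 - 4816}{K{\left(-19 \right)} - 4092} = \frac{-3726 - 4816}{\left(-18 + \frac{1}{3} \left(-19\right)\right) - 4092} = - \frac{8542}{\left(-18 - \frac{19}{3}\right) - 4092} = - \frac{8542}{- \frac{73}{3} - 4092} = - \frac{8542}{- \frac{12349}{3}} = \left(-8542\right) \left(- \frac{3}{12349}\right) = \frac{25626}{12349}$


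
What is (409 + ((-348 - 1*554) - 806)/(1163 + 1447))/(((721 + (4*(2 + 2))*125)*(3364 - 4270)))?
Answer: -532891/3217119930 ≈ -0.00016564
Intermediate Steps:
(409 + ((-348 - 1*554) - 806)/(1163 + 1447))/(((721 + (4*(2 + 2))*125)*(3364 - 4270))) = (409 + ((-348 - 554) - 806)/2610)/(((721 + (4*4)*125)*(-906))) = (409 + (-902 - 806)*(1/2610))/(((721 + 16*125)*(-906))) = (409 - 1708*1/2610)/(((721 + 2000)*(-906))) = (409 - 854/1305)/((2721*(-906))) = (532891/1305)/(-2465226) = (532891/1305)*(-1/2465226) = -532891/3217119930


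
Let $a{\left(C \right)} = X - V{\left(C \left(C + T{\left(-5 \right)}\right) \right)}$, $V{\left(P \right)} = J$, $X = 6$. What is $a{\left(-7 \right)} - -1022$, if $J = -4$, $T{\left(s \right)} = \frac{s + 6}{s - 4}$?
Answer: $1032$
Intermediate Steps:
$T{\left(s \right)} = \frac{6 + s}{-4 + s}$
$V{\left(P \right)} = -4$
$a{\left(C \right)} = 10$ ($a{\left(C \right)} = 6 - -4 = 6 + 4 = 10$)
$a{\left(-7 \right)} - -1022 = 10 - -1022 = 10 + 1022 = 1032$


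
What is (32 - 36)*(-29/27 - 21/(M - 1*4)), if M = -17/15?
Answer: -3584/297 ≈ -12.067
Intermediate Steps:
M = -17/15 (M = -17*1/15 = -17/15 ≈ -1.1333)
(32 - 36)*(-29/27 - 21/(M - 1*4)) = (32 - 36)*(-29/27 - 21/(-17/15 - 1*4)) = -4*(-29*1/27 - 21/(-17/15 - 4)) = -4*(-29/27 - 21/(-77/15)) = -4*(-29/27 - 21*(-15/77)) = -4*(-29/27 + 45/11) = -4*896/297 = -3584/297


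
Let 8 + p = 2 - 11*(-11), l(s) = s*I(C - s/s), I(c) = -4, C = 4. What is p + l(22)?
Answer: 27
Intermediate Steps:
l(s) = -4*s (l(s) = s*(-4) = -4*s)
p = 115 (p = -8 + (2 - 11*(-11)) = -8 + (2 + 121) = -8 + 123 = 115)
p + l(22) = 115 - 4*22 = 115 - 88 = 27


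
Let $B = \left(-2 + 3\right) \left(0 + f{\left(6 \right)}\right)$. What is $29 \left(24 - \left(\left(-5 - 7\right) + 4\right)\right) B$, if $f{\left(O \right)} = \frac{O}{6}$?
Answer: $928$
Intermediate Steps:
$f{\left(O \right)} = \frac{O}{6}$ ($f{\left(O \right)} = O \frac{1}{6} = \frac{O}{6}$)
$B = 1$ ($B = \left(-2 + 3\right) \left(0 + \frac{1}{6} \cdot 6\right) = 1 \left(0 + 1\right) = 1 \cdot 1 = 1$)
$29 \left(24 - \left(\left(-5 - 7\right) + 4\right)\right) B = 29 \left(24 - \left(\left(-5 - 7\right) + 4\right)\right) 1 = 29 \left(24 - \left(-12 + 4\right)\right) 1 = 29 \left(24 - -8\right) 1 = 29 \left(24 + 8\right) 1 = 29 \cdot 32 \cdot 1 = 928 \cdot 1 = 928$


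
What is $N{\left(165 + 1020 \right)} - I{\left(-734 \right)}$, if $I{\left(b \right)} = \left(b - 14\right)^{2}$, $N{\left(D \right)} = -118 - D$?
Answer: $-560807$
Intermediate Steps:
$I{\left(b \right)} = \left(-14 + b\right)^{2}$
$N{\left(165 + 1020 \right)} - I{\left(-734 \right)} = \left(-118 - \left(165 + 1020\right)\right) - \left(-14 - 734\right)^{2} = \left(-118 - 1185\right) - \left(-748\right)^{2} = \left(-118 - 1185\right) - 559504 = -1303 - 559504 = -560807$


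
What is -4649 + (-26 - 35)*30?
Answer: -6479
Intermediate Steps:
-4649 + (-26 - 35)*30 = -4649 - 61*30 = -4649 - 1830 = -6479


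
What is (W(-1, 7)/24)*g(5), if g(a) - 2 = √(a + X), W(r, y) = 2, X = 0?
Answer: ⅙ + √5/12 ≈ 0.35301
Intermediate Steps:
g(a) = 2 + √a (g(a) = 2 + √(a + 0) = 2 + √a)
(W(-1, 7)/24)*g(5) = (2/24)*(2 + √5) = ((1/24)*2)*(2 + √5) = (2 + √5)/12 = ⅙ + √5/12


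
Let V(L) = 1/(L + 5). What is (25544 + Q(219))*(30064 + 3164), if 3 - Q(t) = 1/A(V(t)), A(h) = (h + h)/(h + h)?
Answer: 848842488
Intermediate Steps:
V(L) = 1/(5 + L)
A(h) = 1 (A(h) = (2*h)/((2*h)) = (2*h)*(1/(2*h)) = 1)
Q(t) = 2 (Q(t) = 3 - 1/1 = 3 - 1*1 = 3 - 1 = 2)
(25544 + Q(219))*(30064 + 3164) = (25544 + 2)*(30064 + 3164) = 25546*33228 = 848842488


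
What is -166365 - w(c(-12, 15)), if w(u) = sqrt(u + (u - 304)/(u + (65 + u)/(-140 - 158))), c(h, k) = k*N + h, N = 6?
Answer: -166365 - sqrt(40069377530)/23101 ≈ -1.6637e+5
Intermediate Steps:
c(h, k) = h + 6*k (c(h, k) = k*6 + h = 6*k + h = h + 6*k)
w(u) = sqrt(u + (-304 + u)/(-65/298 + 297*u/298)) (w(u) = sqrt(u + (-304 + u)/(u + (65 + u)/(-298))) = sqrt(u + (-304 + u)/(u + (65 + u)*(-1/298))) = sqrt(u + (-304 + u)/(u + (-65/298 - u/298))) = sqrt(u + (-304 + u)/(-65/298 + 297*u/298)))
-166365 - w(c(-12, 15)) = -166365 - sqrt((-90592 + 233*(-12 + 6*15) + 297*(-12 + 6*15)**2)/(-65 + 297*(-12 + 6*15))) = -166365 - sqrt((-90592 + 233*(-12 + 90) + 297*(-12 + 90)**2)/(-65 + 297*(-12 + 90))) = -166365 - sqrt((-90592 + 233*78 + 297*78**2)/(-65 + 297*78)) = -166365 - sqrt((-90592 + 18174 + 297*6084)/(-65 + 23166)) = -166365 - sqrt((-90592 + 18174 + 1806948)/23101) = -166365 - sqrt((1/23101)*1734530) = -166365 - sqrt(1734530/23101) = -166365 - sqrt(40069377530)/23101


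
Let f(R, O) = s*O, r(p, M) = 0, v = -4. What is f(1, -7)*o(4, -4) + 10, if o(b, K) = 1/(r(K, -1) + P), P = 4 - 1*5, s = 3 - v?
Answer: 59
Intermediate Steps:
s = 7 (s = 3 - 1*(-4) = 3 + 4 = 7)
P = -1 (P = 4 - 5 = -1)
f(R, O) = 7*O
o(b, K) = -1 (o(b, K) = 1/(0 - 1) = 1/(-1) = -1)
f(1, -7)*o(4, -4) + 10 = (7*(-7))*(-1) + 10 = -49*(-1) + 10 = 49 + 10 = 59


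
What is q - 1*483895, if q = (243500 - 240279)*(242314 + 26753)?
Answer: 866180912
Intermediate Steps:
q = 866664807 (q = 3221*269067 = 866664807)
q - 1*483895 = 866664807 - 1*483895 = 866664807 - 483895 = 866180912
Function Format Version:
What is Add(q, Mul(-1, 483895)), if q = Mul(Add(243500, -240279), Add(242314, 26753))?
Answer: 866180912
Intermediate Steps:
q = 866664807 (q = Mul(3221, 269067) = 866664807)
Add(q, Mul(-1, 483895)) = Add(866664807, Mul(-1, 483895)) = Add(866664807, -483895) = 866180912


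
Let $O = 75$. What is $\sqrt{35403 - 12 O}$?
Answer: $\sqrt{34503} \approx 185.75$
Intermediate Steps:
$\sqrt{35403 - 12 O} = \sqrt{35403 - 900} = \sqrt{34503}$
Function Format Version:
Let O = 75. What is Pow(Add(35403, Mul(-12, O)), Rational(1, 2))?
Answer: Pow(34503, Rational(1, 2)) ≈ 185.75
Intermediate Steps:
Pow(Add(35403, Mul(-12, O)), Rational(1, 2)) = Pow(Add(35403, Mul(-12, 75)), Rational(1, 2)) = Pow(Add(35403, -900), Rational(1, 2)) = Pow(34503, Rational(1, 2))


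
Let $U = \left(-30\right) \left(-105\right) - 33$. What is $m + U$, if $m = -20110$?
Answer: $-16993$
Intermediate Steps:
$U = 3117$ ($U = 3150 - 33 = 3117$)
$m + U = -20110 + 3117 = -16993$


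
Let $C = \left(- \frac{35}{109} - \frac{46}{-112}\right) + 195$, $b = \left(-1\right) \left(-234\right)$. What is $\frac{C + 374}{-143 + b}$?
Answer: $\frac{3473723}{555464} \approx 6.2537$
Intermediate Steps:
$b = 234$
$C = \frac{1190827}{6104}$ ($C = \left(\left(-35\right) \frac{1}{109} - - \frac{23}{56}\right) + 195 = \left(- \frac{35}{109} + \frac{23}{56}\right) + 195 = \frac{547}{6104} + 195 = \frac{1190827}{6104} \approx 195.09$)
$\frac{C + 374}{-143 + b} = \frac{\frac{1190827}{6104} + 374}{-143 + 234} = \frac{3473723}{6104 \cdot 91} = \frac{3473723}{6104} \cdot \frac{1}{91} = \frac{3473723}{555464}$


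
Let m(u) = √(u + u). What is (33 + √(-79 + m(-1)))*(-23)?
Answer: -759 - 23*√(-79 + I*√2) ≈ -760.83 - 204.44*I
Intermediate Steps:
m(u) = √2*√u (m(u) = √(2*u) = √2*√u)
(33 + √(-79 + m(-1)))*(-23) = (33 + √(-79 + √2*√(-1)))*(-23) = (33 + √(-79 + √2*I))*(-23) = (33 + √(-79 + I*√2))*(-23) = -759 - 23*√(-79 + I*√2)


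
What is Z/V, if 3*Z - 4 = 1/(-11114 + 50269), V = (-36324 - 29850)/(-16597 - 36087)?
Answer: 1375236794/1295521485 ≈ 1.0615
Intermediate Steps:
V = 33087/26342 (V = -66174/(-52684) = -66174*(-1/52684) = 33087/26342 ≈ 1.2561)
Z = 52207/39155 (Z = 4/3 + 1/(3*(-11114 + 50269)) = 4/3 + (1/3)/39155 = 4/3 + (1/3)*(1/39155) = 4/3 + 1/117465 = 52207/39155 ≈ 1.3333)
Z/V = 52207/(39155*(33087/26342)) = (52207/39155)*(26342/33087) = 1375236794/1295521485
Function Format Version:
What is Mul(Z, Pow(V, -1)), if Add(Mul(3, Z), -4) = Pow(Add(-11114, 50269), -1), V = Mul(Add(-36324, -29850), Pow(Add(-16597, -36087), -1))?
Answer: Rational(1375236794, 1295521485) ≈ 1.0615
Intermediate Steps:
V = Rational(33087, 26342) (V = Mul(-66174, Pow(-52684, -1)) = Mul(-66174, Rational(-1, 52684)) = Rational(33087, 26342) ≈ 1.2561)
Z = Rational(52207, 39155) (Z = Add(Rational(4, 3), Mul(Rational(1, 3), Pow(Add(-11114, 50269), -1))) = Add(Rational(4, 3), Mul(Rational(1, 3), Pow(39155, -1))) = Add(Rational(4, 3), Mul(Rational(1, 3), Rational(1, 39155))) = Add(Rational(4, 3), Rational(1, 117465)) = Rational(52207, 39155) ≈ 1.3333)
Mul(Z, Pow(V, -1)) = Mul(Rational(52207, 39155), Pow(Rational(33087, 26342), -1)) = Mul(Rational(52207, 39155), Rational(26342, 33087)) = Rational(1375236794, 1295521485)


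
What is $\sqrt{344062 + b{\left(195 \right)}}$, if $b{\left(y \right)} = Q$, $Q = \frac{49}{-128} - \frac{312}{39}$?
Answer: $\frac{3 \sqrt{9786414}}{16} \approx 586.56$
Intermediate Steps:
$Q = - \frac{1073}{128}$ ($Q = 49 \left(- \frac{1}{128}\right) - 8 = - \frac{49}{128} - 8 = - \frac{1073}{128} \approx -8.3828$)
$b{\left(y \right)} = - \frac{1073}{128}$
$\sqrt{344062 + b{\left(195 \right)}} = \sqrt{344062 - \frac{1073}{128}} = \sqrt{\frac{44038863}{128}} = \frac{3 \sqrt{9786414}}{16}$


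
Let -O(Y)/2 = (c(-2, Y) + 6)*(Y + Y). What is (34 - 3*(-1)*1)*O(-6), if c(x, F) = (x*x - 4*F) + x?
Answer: 28416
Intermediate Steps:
c(x, F) = x + x**2 - 4*F (c(x, F) = (x**2 - 4*F) + x = x + x**2 - 4*F)
O(Y) = -4*Y*(8 - 4*Y) (O(Y) = -2*((-2 + (-2)**2 - 4*Y) + 6)*(Y + Y) = -2*((-2 + 4 - 4*Y) + 6)*2*Y = -2*((2 - 4*Y) + 6)*2*Y = -2*(8 - 4*Y)*2*Y = -4*Y*(8 - 4*Y))
(34 - 3*(-1)*1)*O(-6) = (34 - 3*(-1)*1)*(16*(-6)*(-2 - 6)) = (34 + 3*1)*(16*(-6)*(-8)) = (34 + 3)*768 = 37*768 = 28416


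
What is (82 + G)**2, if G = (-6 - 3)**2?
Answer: 26569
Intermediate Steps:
G = 81 (G = (-9)**2 = 81)
(82 + G)**2 = (82 + 81)**2 = 163**2 = 26569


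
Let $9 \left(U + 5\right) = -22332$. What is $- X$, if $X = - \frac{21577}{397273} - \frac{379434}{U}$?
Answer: $- \frac{452055707603}{2963259307} \approx -152.55$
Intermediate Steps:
$U = - \frac{7459}{3}$ ($U = -5 + \frac{1}{9} \left(-22332\right) = -5 - \frac{7444}{3} = - \frac{7459}{3} \approx -2486.3$)
$X = \frac{452055707603}{2963259307}$ ($X = - \frac{21577}{397273} - \frac{379434}{- \frac{7459}{3}} = \left(-21577\right) \frac{1}{397273} - - \frac{1138302}{7459} = - \frac{21577}{397273} + \frac{1138302}{7459} = \frac{452055707603}{2963259307} \approx 152.55$)
$- X = \left(-1\right) \frac{452055707603}{2963259307} = - \frac{452055707603}{2963259307}$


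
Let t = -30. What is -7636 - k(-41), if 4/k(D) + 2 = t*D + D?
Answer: -9063936/1187 ≈ -7636.0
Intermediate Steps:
k(D) = 4/(-2 - 29*D) (k(D) = 4/(-2 + (-30*D + D)) = 4/(-2 - 29*D))
-7636 - k(-41) = -7636 - 4/(-2 - 29*(-41)) = -7636 - 4/(-2 + 1189) = -7636 - 4/1187 = -9063936/1187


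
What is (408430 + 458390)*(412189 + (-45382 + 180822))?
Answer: 474695769780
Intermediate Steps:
(408430 + 458390)*(412189 + (-45382 + 180822)) = 866820*(412189 + 135440) = 866820*547629 = 474695769780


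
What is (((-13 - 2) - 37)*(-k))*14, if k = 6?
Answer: 4368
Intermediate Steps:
(((-13 - 2) - 37)*(-k))*14 = (((-13 - 2) - 37)*(-1*6))*14 = ((-15 - 37)*(-6))*14 = -52*(-6)*14 = 312*14 = 4368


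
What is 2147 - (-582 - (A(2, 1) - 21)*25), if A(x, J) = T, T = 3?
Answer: 2279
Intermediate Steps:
A(x, J) = 3
2147 - (-582 - (A(2, 1) - 21)*25) = 2147 - (-582 - (3 - 21)*25) = 2147 - (-582 - (-18)*25) = 2147 - (-582 - 1*(-450)) = 2147 - (-582 + 450) = 2147 - 1*(-132) = 2147 + 132 = 2279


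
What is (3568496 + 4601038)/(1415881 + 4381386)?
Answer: 8169534/5797267 ≈ 1.4092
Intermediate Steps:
(3568496 + 4601038)/(1415881 + 4381386) = 8169534/5797267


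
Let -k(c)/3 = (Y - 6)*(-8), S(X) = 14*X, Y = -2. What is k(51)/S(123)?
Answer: -32/287 ≈ -0.11150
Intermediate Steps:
k(c) = -192 (k(c) = -3*(-2 - 6)*(-8) = -(-24)*(-8) = -3*64 = -192)
k(51)/S(123) = -192/(14*123) = -192/1722 = -192*1/1722 = -32/287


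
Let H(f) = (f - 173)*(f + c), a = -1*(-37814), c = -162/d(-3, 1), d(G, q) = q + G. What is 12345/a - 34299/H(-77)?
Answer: 654663693/18907000 ≈ 34.625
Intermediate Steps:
d(G, q) = G + q
c = 81 (c = -162/(-3 + 1) = -162/(-2) = -162*(-1/2) = 81)
a = 37814
H(f) = (-173 + f)*(81 + f) (H(f) = (f - 173)*(f + 81) = (-173 + f)*(81 + f))
12345/a - 34299/H(-77) = 12345/37814 - 34299/(-14013 + (-77)**2 - 92*(-77)) = 12345*(1/37814) - 34299/(-14013 + 5929 + 7084) = 12345/37814 - 34299/(-1000) = 12345/37814 - 34299*(-1/1000) = 12345/37814 + 34299/1000 = 654663693/18907000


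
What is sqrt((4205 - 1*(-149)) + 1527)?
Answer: sqrt(5881) ≈ 76.688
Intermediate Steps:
sqrt((4205 - 1*(-149)) + 1527) = sqrt((4205 + 149) + 1527) = sqrt(4354 + 1527) = sqrt(5881)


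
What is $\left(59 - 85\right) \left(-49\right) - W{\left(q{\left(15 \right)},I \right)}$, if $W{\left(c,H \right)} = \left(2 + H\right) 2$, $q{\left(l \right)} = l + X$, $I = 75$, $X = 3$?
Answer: $1120$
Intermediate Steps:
$q{\left(l \right)} = 3 + l$ ($q{\left(l \right)} = l + 3 = 3 + l$)
$W{\left(c,H \right)} = 4 + 2 H$
$\left(59 - 85\right) \left(-49\right) - W{\left(q{\left(15 \right)},I \right)} = \left(59 - 85\right) \left(-49\right) - \left(4 + 2 \cdot 75\right) = \left(-26\right) \left(-49\right) - \left(4 + 150\right) = 1274 - 154 = 1120$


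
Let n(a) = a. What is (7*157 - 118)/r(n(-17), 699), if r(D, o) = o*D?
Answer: -327/3961 ≈ -0.082555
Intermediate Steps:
r(D, o) = D*o
(7*157 - 118)/r(n(-17), 699) = (7*157 - 118)/((-17*699)) = (1099 - 118)/(-11883) = 981*(-1/11883) = -327/3961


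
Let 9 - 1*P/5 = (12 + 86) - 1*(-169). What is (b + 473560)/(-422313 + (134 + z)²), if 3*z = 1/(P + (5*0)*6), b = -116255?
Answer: -5351321254500/6056015390459 ≈ -0.88364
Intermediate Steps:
P = -1290 (P = 45 - 5*((12 + 86) - 1*(-169)) = 45 - 5*(98 + 169) = 45 - 5*267 = 45 - 1335 = -1290)
z = -1/3870 (z = 1/(3*(-1290 + (5*0)*6)) = 1/(3*(-1290 + 0*6)) = 1/(3*(-1290 + 0)) = (⅓)/(-1290) = (⅓)*(-1/1290) = -1/3870 ≈ -0.00025840)
(b + 473560)/(-422313 + (134 + z)²) = (-116255 + 473560)/(-422313 + (134 - 1/3870)²) = 357305/(-422313 + (518579/3870)²) = 357305/(-422313 + 268924179241/14976900) = 357305/(-6056015390459/14976900) = 357305*(-14976900/6056015390459) = -5351321254500/6056015390459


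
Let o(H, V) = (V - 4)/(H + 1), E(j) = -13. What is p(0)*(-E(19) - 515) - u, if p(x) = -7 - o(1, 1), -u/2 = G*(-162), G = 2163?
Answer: -698051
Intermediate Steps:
u = 700812 (u = -4326*(-162) = -2*(-350406) = 700812)
o(H, V) = (-4 + V)/(1 + H)
p(x) = -11/2 (p(x) = -7 - (-4 + 1)/(1 + 1) = -7 - (-3)/2 = -7 - 1*(-3/2) = -7 + 3/2 = -11/2)
p(0)*(-E(19) - 515) - u = -11*(-1*(-13) - 515)/2 - 1*700812 = -11*(13 - 515)/2 - 700812 = -11/2*(-502) - 700812 = 2761 - 700812 = -698051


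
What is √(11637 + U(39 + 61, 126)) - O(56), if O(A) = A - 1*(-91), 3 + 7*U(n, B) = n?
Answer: -147 + 2*√142723/7 ≈ -39.061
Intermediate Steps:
U(n, B) = -3/7 + n/7
O(A) = 91 + A (O(A) = A + 91 = 91 + A)
√(11637 + U(39 + 61, 126)) - O(56) = √(11637 + (-3/7 + (39 + 61)/7)) - (91 + 56) = √(11637 + (-3/7 + (⅐)*100)) - 1*147 = √(11637 + (-3/7 + 100/7)) - 147 = √(11637 + 97/7) - 147 = √(81556/7) - 147 = 2*√142723/7 - 147 = -147 + 2*√142723/7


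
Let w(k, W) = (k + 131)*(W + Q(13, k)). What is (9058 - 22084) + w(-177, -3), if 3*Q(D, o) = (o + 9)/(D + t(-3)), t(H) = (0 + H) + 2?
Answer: -38020/3 ≈ -12673.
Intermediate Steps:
t(H) = 2 + H (t(H) = H + 2 = 2 + H)
Q(D, o) = (9 + o)/(3*(-1 + D)) (Q(D, o) = ((o + 9)/(D + (2 - 3)))/3 = ((9 + o)/(D - 1))/3 = ((9 + o)/(-1 + D))/3 = (9 + o)/(3*(-1 + D)))
w(k, W) = (131 + k)*(1/4 + W + k/36) (w(k, W) = (k + 131)*(W + (9 + k)/(3*(-1 + 13))) = (131 + k)*(W + (1/3)*(9 + k)/12) = (131 + k)*(W + (1/3)*(1/12)*(9 + k)) = (131 + k)*(W + (1/4 + k/36)) = (131 + k)*(1/4 + W + k/36))
(9058 - 22084) + w(-177, -3) = (9058 - 22084) + (131/4 + 131*(-3) + (1/36)*(-177)**2 + (35/9)*(-177) - 3*(-177)) = -13026 + (131/4 - 393 + (1/36)*31329 - 2065/3 + 531) = -13026 + (131/4 - 393 + 3481/4 - 2065/3 + 531) = -13026 + 1058/3 = -38020/3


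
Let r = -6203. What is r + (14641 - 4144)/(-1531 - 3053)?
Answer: -9481683/1528 ≈ -6205.3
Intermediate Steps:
r + (14641 - 4144)/(-1531 - 3053) = -6203 + (14641 - 4144)/(-1531 - 3053) = -6203 + 10497/(-4584) = -6203 + 10497*(-1/4584) = -6203 - 3499/1528 = -9481683/1528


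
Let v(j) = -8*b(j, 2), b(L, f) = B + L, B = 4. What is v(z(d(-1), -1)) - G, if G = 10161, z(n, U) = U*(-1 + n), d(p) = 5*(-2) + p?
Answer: -10289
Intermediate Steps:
b(L, f) = 4 + L
d(p) = -10 + p
v(j) = -32 - 8*j (v(j) = -8*(4 + j) = -32 - 8*j)
v(z(d(-1), -1)) - G = (-32 - (-8)*(-1 + (-10 - 1))) - 1*10161 = (-32 - (-8)*(-1 - 11)) - 10161 = (-32 - (-8)*(-12)) - 10161 = (-32 - 8*12) - 10161 = (-32 - 96) - 10161 = -128 - 10161 = -10289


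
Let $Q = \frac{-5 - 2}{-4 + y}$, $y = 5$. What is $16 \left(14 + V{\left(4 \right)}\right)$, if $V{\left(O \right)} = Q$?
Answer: $112$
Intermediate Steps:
$Q = -7$ ($Q = \frac{-5 - 2}{-4 + 5} = - \frac{7}{1} = \left(-7\right) 1 = -7$)
$V{\left(O \right)} = -7$
$16 \left(14 + V{\left(4 \right)}\right) = 16 \left(14 - 7\right) = 16 \cdot 7 = 112$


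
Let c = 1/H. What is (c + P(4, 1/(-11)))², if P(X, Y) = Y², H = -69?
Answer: 2704/69705801 ≈ 3.8792e-5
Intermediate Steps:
c = -1/69 (c = 1/(-69) = -1/69 ≈ -0.014493)
(c + P(4, 1/(-11)))² = (-1/69 + (1/(-11))²)² = (-1/69 + (-1/11)²)² = (-1/69 + 1/121)² = (-52/8349)² = 2704/69705801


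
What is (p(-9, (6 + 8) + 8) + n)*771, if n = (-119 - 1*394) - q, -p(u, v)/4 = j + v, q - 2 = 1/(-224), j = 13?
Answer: -113120349/224 ≈ -5.0500e+5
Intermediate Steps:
q = 447/224 (q = 2 + 1/(-224) = 2 - 1/224 = 447/224 ≈ 1.9955)
p(u, v) = -52 - 4*v (p(u, v) = -4*(13 + v) = -52 - 4*v)
n = -115359/224 (n = (-119 - 1*394) - 1*447/224 = (-119 - 394) - 447/224 = -513 - 447/224 = -115359/224 ≈ -515.00)
(p(-9, (6 + 8) + 8) + n)*771 = ((-52 - 4*((6 + 8) + 8)) - 115359/224)*771 = ((-52 - 4*(14 + 8)) - 115359/224)*771 = ((-52 - 4*22) - 115359/224)*771 = ((-52 - 88) - 115359/224)*771 = (-140 - 115359/224)*771 = -146719/224*771 = -113120349/224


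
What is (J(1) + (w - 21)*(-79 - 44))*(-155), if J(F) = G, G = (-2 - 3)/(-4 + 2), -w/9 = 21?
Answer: -8008075/2 ≈ -4.0040e+6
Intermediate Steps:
w = -189 (w = -9*21 = -189)
G = 5/2 (G = -5/(-2) = -5*(-½) = 5/2 ≈ 2.5000)
J(F) = 5/2
(J(1) + (w - 21)*(-79 - 44))*(-155) = (5/2 + (-189 - 21)*(-79 - 44))*(-155) = (5/2 - 210*(-123))*(-155) = (5/2 + 25830)*(-155) = (51665/2)*(-155) = -8008075/2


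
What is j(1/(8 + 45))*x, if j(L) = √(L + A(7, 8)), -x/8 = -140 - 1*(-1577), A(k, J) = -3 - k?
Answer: -264408*I*√53/53 ≈ -36319.0*I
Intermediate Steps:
x = -11496 (x = -8*(-140 - 1*(-1577)) = -8*(-140 + 1577) = -8*1437 = -11496)
j(L) = √(-10 + L) (j(L) = √(L + (-3 - 1*7)) = √(L + (-3 - 7)) = √(L - 10) = √(-10 + L))
j(1/(8 + 45))*x = √(-10 + 1/(8 + 45))*(-11496) = √(-10 + 1/53)*(-11496) = √(-529/53)*(-11496) = (23*I*√53/53)*(-11496) = -264408*I*√53/53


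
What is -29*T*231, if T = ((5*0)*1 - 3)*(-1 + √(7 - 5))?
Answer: -20097 + 20097*√2 ≈ 8324.5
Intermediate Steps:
T = 3 - 3*√2 (T = (0*1 - 3)*(-1 + √2) = (0 - 3)*(-1 + √2) = -3*(-1 + √2) = 3 - 3*√2 ≈ -1.2426)
-29*T*231 = -29*(3 - 3*√2)*231 = (-87 + 87*√2)*231 = -20097 + 20097*√2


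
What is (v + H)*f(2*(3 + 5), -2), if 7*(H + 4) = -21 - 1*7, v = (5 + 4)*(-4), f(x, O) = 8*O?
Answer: 704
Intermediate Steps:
v = -36 (v = 9*(-4) = -36)
H = -8 (H = -4 + (-21 - 1*7)/7 = -4 + (-21 - 7)/7 = -4 + (1/7)*(-28) = -4 - 4 = -8)
(v + H)*f(2*(3 + 5), -2) = (-36 - 8)*(8*(-2)) = -44*(-16) = 704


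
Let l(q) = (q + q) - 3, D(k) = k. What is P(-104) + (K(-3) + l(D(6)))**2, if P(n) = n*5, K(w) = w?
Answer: -484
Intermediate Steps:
l(q) = -3 + 2*q (l(q) = 2*q - 3 = -3 + 2*q)
P(n) = 5*n
P(-104) + (K(-3) + l(D(6)))**2 = 5*(-104) + (-3 + (-3 + 2*6))**2 = -520 + (-3 + (-3 + 12))**2 = -520 + (-3 + 9)**2 = -520 + 6**2 = -520 + 36 = -484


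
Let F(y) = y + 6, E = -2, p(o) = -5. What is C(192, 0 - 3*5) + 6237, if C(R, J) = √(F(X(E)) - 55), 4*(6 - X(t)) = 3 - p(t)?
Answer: 6237 + 3*I*√5 ≈ 6237.0 + 6.7082*I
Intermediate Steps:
X(t) = 4 (X(t) = 6 - (3 - 1*(-5))/4 = 6 - (3 + 5)/4 = 6 - ¼*8 = 6 - 2 = 4)
F(y) = 6 + y
C(R, J) = 3*I*√5 (C(R, J) = √((6 + 4) - 55) = √(10 - 55) = √(-45) = 3*I*√5)
C(192, 0 - 3*5) + 6237 = 3*I*√5 + 6237 = 6237 + 3*I*√5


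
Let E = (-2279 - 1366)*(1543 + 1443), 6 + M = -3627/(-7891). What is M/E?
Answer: 1121/2202189930 ≈ 5.0904e-7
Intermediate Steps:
M = -3363/607 (M = -6 - 3627/(-7891) = -6 - 3627*(-1/7891) = -6 + 279/607 = -3363/607 ≈ -5.5404)
E = -10883970 (E = -3645*2986 = -10883970)
M/E = -3363/607/(-10883970) = -3363/607*(-1/10883970) = 1121/2202189930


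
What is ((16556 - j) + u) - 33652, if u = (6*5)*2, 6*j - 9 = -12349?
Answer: -44938/3 ≈ -14979.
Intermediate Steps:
j = -6170/3 (j = 3/2 + (⅙)*(-12349) = 3/2 - 12349/6 = -6170/3 ≈ -2056.7)
u = 60 (u = 30*2 = 60)
((16556 - j) + u) - 33652 = ((16556 - 1*(-6170/3)) + 60) - 33652 = ((16556 + 6170/3) + 60) - 33652 = (55838/3 + 60) - 33652 = 56018/3 - 33652 = -44938/3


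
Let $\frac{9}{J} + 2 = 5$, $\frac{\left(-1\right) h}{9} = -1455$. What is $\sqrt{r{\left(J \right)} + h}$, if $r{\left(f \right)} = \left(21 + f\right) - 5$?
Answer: $\sqrt{13114} \approx 114.52$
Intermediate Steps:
$h = 13095$ ($h = \left(-9\right) \left(-1455\right) = 13095$)
$J = 3$ ($J = \frac{9}{-2 + 5} = \frac{9}{3} = 9 \cdot \frac{1}{3} = 3$)
$r{\left(f \right)} = 16 + f$
$\sqrt{r{\left(J \right)} + h} = \sqrt{\left(16 + 3\right) + 13095} = \sqrt{19 + 13095} = \sqrt{13114}$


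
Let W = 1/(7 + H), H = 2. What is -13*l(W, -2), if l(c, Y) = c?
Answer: -13/9 ≈ -1.4444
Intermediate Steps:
W = ⅑ (W = 1/(7 + 2) = 1/9 = ⅑ ≈ 0.11111)
-13*l(W, -2) = -13*⅑ = -13/9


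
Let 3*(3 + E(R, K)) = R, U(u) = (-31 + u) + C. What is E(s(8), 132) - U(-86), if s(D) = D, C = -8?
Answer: 374/3 ≈ 124.67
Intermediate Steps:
U(u) = -39 + u (U(u) = (-31 + u) - 8 = -39 + u)
E(R, K) = -3 + R/3
E(s(8), 132) - U(-86) = (-3 + (1/3)*8) - (-39 - 86) = (-3 + 8/3) - 1*(-125) = -1/3 + 125 = 374/3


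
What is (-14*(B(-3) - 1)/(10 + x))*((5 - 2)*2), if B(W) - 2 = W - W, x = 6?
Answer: -21/4 ≈ -5.2500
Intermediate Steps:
B(W) = 2 (B(W) = 2 + (W - W) = 2 + 0 = 2)
(-14*(B(-3) - 1)/(10 + x))*((5 - 2)*2) = (-14*(2 - 1)/(10 + 6))*((5 - 2)*2) = (-14/16)*(3*2) = -14/16*6 = -14*1/16*6 = -7/8*6 = -21/4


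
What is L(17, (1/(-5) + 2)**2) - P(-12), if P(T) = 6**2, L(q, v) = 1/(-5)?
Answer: -181/5 ≈ -36.200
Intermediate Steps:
L(q, v) = -1/5
P(T) = 36
L(17, (1/(-5) + 2)**2) - P(-12) = -1/5 - 1*36 = -1/5 - 36 = -181/5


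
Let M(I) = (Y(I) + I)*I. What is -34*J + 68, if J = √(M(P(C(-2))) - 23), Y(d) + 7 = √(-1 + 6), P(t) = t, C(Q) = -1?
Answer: 68 - 34*√(-15 - √5) ≈ 68.0 - 141.16*I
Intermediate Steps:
Y(d) = -7 + √5 (Y(d) = -7 + √(-1 + 6) = -7 + √5)
M(I) = I*(-7 + I + √5) (M(I) = ((-7 + √5) + I)*I = (-7 + I + √5)*I = I*(-7 + I + √5))
J = √(-15 - √5) (J = √(-(-7 - 1 + √5) - 23) = √(-(-8 + √5) - 23) = √((8 - √5) - 23) = √(-15 - √5) ≈ 4.1516*I)
-34*J + 68 = -34*√(-15 - √5) + 68 = 68 - 34*√(-15 - √5)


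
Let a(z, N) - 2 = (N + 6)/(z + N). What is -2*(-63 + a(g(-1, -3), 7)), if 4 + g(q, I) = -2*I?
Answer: 1072/9 ≈ 119.11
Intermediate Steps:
g(q, I) = -4 - 2*I
a(z, N) = 2 + (6 + N)/(N + z) (a(z, N) = 2 + (N + 6)/(z + N) = 2 + (6 + N)/(N + z))
-2*(-63 + a(g(-1, -3), 7)) = -2*(-63 + (6 + 2*(-4 - 2*(-3)) + 3*7)/(7 + (-4 - 2*(-3)))) = -2*(-63 + (6 + 2*(-4 + 6) + 21)/(7 + (-4 + 6))) = -2*(-63 + (6 + 2*2 + 21)/(7 + 2)) = -2*(-63 + (6 + 4 + 21)/9) = -2*(-63 + (1/9)*31) = -2*(-63 + 31/9) = -2*(-536/9) = 1072/9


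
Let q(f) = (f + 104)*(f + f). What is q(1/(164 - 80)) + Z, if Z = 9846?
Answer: 34745425/3528 ≈ 9848.5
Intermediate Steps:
q(f) = 2*f*(104 + f) (q(f) = (104 + f)*(2*f) = 2*f*(104 + f))
q(1/(164 - 80)) + Z = 2*(104 + 1/(164 - 80))/(164 - 80) + 9846 = 2*(104 + 1/84)/84 + 9846 = 2*(1/84)*(104 + 1/84) + 9846 = 2*(1/84)*(8737/84) + 9846 = 8737/3528 + 9846 = 34745425/3528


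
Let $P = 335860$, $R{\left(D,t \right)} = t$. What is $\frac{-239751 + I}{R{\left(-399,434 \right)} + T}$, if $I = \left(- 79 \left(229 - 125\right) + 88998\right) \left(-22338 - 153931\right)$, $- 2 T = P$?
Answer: $\frac{14239602109}{167496} \approx 85015.0$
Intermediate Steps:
$T = -167930$ ($T = \left(- \frac{1}{2}\right) 335860 = -167930$)
$I = -14239362358$ ($I = \left(\left(-79\right) 104 + 88998\right) \left(-176269\right) = \left(-8216 + 88998\right) \left(-176269\right) = 80782 \left(-176269\right) = -14239362358$)
$\frac{-239751 + I}{R{\left(-399,434 \right)} + T} = \frac{-239751 - 14239362358}{434 - 167930} = - \frac{14239602109}{-167496} = \left(-14239602109\right) \left(- \frac{1}{167496}\right) = \frac{14239602109}{167496}$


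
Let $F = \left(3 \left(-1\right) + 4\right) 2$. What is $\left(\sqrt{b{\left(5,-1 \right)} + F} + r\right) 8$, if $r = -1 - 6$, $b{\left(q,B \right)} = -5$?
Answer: $-56 + 8 i \sqrt{3} \approx -56.0 + 13.856 i$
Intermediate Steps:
$r = -7$
$F = 2$ ($F = \left(-3 + 4\right) 2 = 1 \cdot 2 = 2$)
$\left(\sqrt{b{\left(5,-1 \right)} + F} + r\right) 8 = \left(\sqrt{-5 + 2} - 7\right) 8 = \left(\sqrt{-3} - 7\right) 8 = \left(i \sqrt{3} - 7\right) 8 = \left(-7 + i \sqrt{3}\right) 8 = -56 + 8 i \sqrt{3}$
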